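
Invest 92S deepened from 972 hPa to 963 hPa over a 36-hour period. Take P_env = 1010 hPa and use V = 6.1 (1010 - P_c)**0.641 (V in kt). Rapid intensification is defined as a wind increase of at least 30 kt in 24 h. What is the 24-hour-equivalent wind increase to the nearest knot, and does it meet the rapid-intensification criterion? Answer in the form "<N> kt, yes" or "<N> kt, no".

6 kt, no

V₁: ΔP = 38, V ≈ 6.1 × 38^0.641 ≈ 62.80 kt.
V₂: ΔP = 47, V ≈ 6.1 × 47^0.641 ≈ 71.97 kt.
ΔV over 36 h = 9.17 kt → 24 h equivalent = 9.17 × 24/36 ≈ 6.11 kt.
6 kt < 30 kt ⇒ not rapid intensification.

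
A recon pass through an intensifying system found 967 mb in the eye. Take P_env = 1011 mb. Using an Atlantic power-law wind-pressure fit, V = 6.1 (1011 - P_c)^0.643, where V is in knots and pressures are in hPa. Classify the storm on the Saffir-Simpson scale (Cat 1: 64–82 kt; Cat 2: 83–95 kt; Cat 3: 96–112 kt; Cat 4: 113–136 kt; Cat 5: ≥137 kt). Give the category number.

1

ΔP = 1011 − 967 = 44 mb.
V ≈ 6.1 × 44^0.643 = 6.1 × 11.40 ≈ 70 kt.
70 kt falls in the Category 1 band.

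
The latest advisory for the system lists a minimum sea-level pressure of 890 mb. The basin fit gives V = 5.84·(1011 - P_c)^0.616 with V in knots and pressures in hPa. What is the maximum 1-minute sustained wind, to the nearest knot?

ΔP = 1011 − 890 = 121 mb.
121^0.616 ≈ 19.187.
V ≈ 5.84 × 19.187 ≈ 112.0 kt.

112 kt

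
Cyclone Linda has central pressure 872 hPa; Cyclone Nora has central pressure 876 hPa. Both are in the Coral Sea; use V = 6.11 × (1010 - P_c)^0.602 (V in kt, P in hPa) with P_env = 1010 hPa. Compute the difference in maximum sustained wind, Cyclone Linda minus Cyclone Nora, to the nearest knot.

2 kt

Cyclone Linda: ΔP = 138; V ≈ 6.11 × 138^0.602 ≈ 118.64 kt.
Cyclone Nora: ΔP = 134; V ≈ 6.11 × 134^0.602 ≈ 116.56 kt.
Difference ≈ 118.64 − 116.56 = 2.08 → 2 kt.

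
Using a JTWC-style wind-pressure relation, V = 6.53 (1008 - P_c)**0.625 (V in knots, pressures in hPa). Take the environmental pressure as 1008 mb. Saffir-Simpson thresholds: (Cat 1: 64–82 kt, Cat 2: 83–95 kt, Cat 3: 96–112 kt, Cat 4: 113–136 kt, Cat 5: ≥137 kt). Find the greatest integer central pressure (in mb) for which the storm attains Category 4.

Category 4 begins at V = 113 kt.
Required ΔP = (113/6.53)^(1/0.625) = 17.305^1.600 ≈ 95.73 mb.
P_c ≤ 1008 − 95.73 = 912.27, so the highest integer P_c is 912 mb.

912 mb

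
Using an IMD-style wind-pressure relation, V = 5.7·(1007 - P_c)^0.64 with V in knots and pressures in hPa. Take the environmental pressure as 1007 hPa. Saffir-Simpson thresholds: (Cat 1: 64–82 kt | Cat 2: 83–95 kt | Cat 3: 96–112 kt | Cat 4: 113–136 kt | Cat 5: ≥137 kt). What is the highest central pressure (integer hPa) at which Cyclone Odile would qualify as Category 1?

963 hPa

Category 1 begins at V = 64 kt.
Required ΔP = (64/5.7)^(1/0.64) = 11.228^1.562 ≈ 43.76 hPa.
P_c ≤ 1007 − 43.76 = 963.24, so the highest integer P_c is 963 hPa.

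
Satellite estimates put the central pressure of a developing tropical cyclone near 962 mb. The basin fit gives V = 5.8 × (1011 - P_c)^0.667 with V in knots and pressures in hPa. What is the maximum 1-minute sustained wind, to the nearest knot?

78 kt

ΔP = 1011 − 962 = 49 mb.
49^0.667 ≈ 13.408.
V ≈ 5.8 × 13.408 ≈ 77.8 kt.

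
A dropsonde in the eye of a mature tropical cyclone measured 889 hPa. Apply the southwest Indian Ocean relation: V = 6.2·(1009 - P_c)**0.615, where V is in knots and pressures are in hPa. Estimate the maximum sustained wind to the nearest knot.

ΔP = 1009 − 889 = 120 hPa.
120^0.615 ≈ 18.998.
V ≈ 6.2 × 18.998 ≈ 117.8 kt.

118 kt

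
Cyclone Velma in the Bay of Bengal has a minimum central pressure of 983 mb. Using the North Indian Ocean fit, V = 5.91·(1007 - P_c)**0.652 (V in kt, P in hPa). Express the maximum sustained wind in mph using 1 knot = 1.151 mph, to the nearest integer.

ΔP = 1007 − 983 = 24 mb.
V ≈ 5.91 × 24^0.652 = 5.91 × 7.941 ≈ 46.934 kt.
46.934 × 1.151 ≈ 54.02 mph → 54 mph.

54 mph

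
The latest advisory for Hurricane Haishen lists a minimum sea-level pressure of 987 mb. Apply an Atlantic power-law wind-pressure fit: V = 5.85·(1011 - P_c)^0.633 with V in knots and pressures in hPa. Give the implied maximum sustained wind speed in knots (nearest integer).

ΔP = 1011 − 987 = 24 mb.
24^0.633 ≈ 7.476.
V ≈ 5.85 × 7.476 ≈ 43.7 kt.

44 kt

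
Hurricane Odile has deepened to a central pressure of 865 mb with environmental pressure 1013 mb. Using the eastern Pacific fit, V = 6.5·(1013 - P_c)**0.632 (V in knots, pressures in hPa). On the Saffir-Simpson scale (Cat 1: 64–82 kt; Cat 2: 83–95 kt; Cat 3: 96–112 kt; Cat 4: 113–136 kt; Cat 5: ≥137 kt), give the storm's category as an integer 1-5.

5

ΔP = 1013 − 865 = 148 mb.
V ≈ 6.5 × 148^0.632 = 6.5 × 23.53 ≈ 153 kt.
153 kt falls in the Category 5 band.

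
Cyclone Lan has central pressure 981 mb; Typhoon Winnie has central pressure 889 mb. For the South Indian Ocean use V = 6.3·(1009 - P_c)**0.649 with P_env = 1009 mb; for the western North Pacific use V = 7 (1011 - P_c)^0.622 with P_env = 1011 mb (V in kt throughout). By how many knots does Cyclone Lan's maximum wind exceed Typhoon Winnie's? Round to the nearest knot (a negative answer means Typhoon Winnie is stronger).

Cyclone Lan: ΔP = 28; V ≈ 6.3 × 28^0.649 ≈ 54.77 kt.
Typhoon Winnie: ΔP = 122; V ≈ 7 × 122^0.622 ≈ 138.94 kt.
Difference ≈ 54.77 − 138.94 = -84.17 → -84 kt.

-84 kt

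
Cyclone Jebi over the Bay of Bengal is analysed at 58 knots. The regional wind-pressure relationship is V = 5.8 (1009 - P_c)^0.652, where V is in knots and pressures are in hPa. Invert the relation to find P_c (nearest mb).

ΔP = (V / 5.8)^(1/0.652) = (58/5.8)^1.534.
58/5.8 = 10.000; 10.000^1.534 ≈ 34.18 mb.
P_c = 1009 − 34.18 = 974.82 ≈ 975 mb.

975 mb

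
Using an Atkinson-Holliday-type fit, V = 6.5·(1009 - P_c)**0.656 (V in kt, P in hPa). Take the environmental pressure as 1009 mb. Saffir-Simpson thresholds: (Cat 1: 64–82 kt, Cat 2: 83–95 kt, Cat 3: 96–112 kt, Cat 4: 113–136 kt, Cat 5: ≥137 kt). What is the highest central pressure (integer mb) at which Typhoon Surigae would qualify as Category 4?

Category 4 begins at V = 113 kt.
Required ΔP = (113/6.5)^(1/0.656) = 17.385^1.524 ≈ 77.71 mb.
P_c ≤ 1009 − 77.71 = 931.29, so the highest integer P_c is 931 mb.

931 mb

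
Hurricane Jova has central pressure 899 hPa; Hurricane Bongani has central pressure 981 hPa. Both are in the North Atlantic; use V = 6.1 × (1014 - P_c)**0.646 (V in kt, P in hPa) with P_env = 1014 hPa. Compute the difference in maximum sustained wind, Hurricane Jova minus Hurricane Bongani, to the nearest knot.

Hurricane Jova: ΔP = 115; V ≈ 6.1 × 115^0.646 ≈ 130.78 kt.
Hurricane Bongani: ΔP = 33; V ≈ 6.1 × 33^0.646 ≈ 58.38 kt.
Difference ≈ 130.78 − 58.38 = 72.40 → 72 kt.

72 kt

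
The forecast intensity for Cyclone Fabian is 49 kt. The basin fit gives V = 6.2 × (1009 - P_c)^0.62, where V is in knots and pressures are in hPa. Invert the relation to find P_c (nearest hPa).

ΔP = (V / 6.2)^(1/0.62) = (49/6.2)^1.613.
49/6.2 = 7.903; 7.903^1.613 ≈ 28.06 hPa.
P_c = 1009 − 28.06 = 980.94 ≈ 981 hPa.

981 hPa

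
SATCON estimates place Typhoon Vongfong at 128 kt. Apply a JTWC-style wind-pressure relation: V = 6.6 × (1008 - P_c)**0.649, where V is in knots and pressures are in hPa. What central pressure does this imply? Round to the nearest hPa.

912 hPa

ΔP = (V / 6.6)^(1/0.649) = (128/6.6)^1.541.
128/6.6 = 19.394; 19.394^1.541 ≈ 96.40 hPa.
P_c = 1008 − 96.40 = 911.60 ≈ 912 hPa.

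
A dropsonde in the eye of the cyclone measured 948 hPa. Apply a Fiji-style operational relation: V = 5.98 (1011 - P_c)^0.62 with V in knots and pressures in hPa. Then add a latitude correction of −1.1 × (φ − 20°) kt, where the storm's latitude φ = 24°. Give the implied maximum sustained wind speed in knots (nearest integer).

74 kt

ΔP = 1011 − 948 = 63 hPa.
63^0.62 ≈ 13.049.
V ≈ 5.98 × 13.049 ≈ 78.0 kt.
Latitude correction: −1.1 × (24 − 20) = -4.4 kt.
Corrected V ≈ 73.6 kt → 74 kt.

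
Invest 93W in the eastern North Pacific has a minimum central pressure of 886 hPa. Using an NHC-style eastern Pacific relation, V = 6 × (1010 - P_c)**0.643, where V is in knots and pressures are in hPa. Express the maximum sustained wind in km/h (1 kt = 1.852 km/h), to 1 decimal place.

246.5 km/h

ΔP = 1010 − 886 = 124 hPa.
V ≈ 6 × 124^0.643 = 6 × 22.186 ≈ 133.113 kt.
133.113 × 1.852 ≈ 246.53 km/h → 246.5 km/h.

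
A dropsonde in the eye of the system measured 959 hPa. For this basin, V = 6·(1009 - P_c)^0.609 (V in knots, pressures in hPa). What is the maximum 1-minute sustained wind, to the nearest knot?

ΔP = 1009 − 959 = 50 hPa.
50^0.609 ≈ 10.831.
V ≈ 6 × 10.831 ≈ 65.0 kt.

65 kt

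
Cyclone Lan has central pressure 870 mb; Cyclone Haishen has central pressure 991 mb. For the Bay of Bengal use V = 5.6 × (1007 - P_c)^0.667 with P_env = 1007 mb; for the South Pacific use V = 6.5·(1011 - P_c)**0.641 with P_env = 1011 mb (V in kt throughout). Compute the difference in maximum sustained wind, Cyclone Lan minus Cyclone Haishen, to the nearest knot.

Cyclone Lan: ΔP = 137; V ≈ 5.6 × 137^0.667 ≈ 149.07 kt.
Cyclone Haishen: ΔP = 20; V ≈ 6.5 × 20^0.641 ≈ 44.35 kt.
Difference ≈ 149.07 − 44.35 = 104.72 → 105 kt.

105 kt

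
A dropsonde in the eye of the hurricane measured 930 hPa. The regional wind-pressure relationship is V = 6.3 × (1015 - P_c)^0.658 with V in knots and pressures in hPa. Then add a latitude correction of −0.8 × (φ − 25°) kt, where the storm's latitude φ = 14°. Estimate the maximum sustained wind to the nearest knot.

126 kt

ΔP = 1015 − 930 = 85 hPa.
85^0.658 ≈ 18.602.
V ≈ 6.3 × 18.602 ≈ 117.2 kt.
Latitude correction: −0.8 × (14 − 25) = 8.8 kt.
Corrected V ≈ 126 kt → 126 kt.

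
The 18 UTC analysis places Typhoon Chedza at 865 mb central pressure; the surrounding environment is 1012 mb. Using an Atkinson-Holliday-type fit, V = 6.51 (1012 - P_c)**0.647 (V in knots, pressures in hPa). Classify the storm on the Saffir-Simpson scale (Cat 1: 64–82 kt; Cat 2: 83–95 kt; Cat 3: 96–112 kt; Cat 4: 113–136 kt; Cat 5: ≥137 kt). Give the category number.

5

ΔP = 1012 − 865 = 147 mb.
V ≈ 6.51 × 147^0.647 = 6.51 × 25.25 ≈ 164 kt.
164 kt falls in the Category 5 band.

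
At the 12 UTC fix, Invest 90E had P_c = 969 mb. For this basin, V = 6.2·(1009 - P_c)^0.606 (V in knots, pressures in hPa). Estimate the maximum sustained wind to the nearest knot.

ΔP = 1009 − 969 = 40 mb.
40^0.606 ≈ 9.351.
V ≈ 6.2 × 9.351 ≈ 58.0 kt.

58 kt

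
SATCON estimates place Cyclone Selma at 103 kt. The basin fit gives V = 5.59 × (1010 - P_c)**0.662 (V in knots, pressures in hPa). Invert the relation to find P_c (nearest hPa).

928 hPa

ΔP = (V / 5.59)^(1/0.662) = (103/5.59)^1.511.
103/5.59 = 18.426; 18.426^1.511 ≈ 81.57 hPa.
P_c = 1010 − 81.57 = 928.43 ≈ 928 hPa.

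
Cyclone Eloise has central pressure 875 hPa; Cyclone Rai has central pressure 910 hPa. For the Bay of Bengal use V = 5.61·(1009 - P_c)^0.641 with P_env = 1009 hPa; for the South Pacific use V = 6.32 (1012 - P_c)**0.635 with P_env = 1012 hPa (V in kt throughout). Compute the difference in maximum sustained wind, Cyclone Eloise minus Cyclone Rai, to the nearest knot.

Cyclone Eloise: ΔP = 134; V ≈ 5.61 × 134^0.641 ≈ 129.55 kt.
Cyclone Rai: ΔP = 102; V ≈ 6.32 × 102^0.635 ≈ 119.17 kt.
Difference ≈ 129.55 − 119.17 = 10.38 → 10 kt.

10 kt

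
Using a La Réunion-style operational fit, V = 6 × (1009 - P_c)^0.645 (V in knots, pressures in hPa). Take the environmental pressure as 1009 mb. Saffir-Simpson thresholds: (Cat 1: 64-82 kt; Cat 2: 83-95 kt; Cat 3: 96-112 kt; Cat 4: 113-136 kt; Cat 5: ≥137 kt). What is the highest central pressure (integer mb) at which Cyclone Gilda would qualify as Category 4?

Category 4 begins at V = 113 kt.
Required ΔP = (113/6)^(1/0.645) = 18.833^1.550 ≈ 94.76 mb.
P_c ≤ 1009 − 94.76 = 914.24, so the highest integer P_c is 914 mb.

914 mb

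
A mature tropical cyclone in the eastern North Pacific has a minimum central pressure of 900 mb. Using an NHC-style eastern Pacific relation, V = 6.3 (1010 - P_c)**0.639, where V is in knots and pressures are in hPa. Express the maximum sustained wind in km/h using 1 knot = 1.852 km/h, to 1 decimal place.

ΔP = 1010 − 900 = 110 mb.
V ≈ 6.3 × 110^0.639 = 6.3 × 20.158 ≈ 126.996 kt.
126.996 × 1.852 ≈ 235.20 km/h → 235.2 km/h.

235.2 km/h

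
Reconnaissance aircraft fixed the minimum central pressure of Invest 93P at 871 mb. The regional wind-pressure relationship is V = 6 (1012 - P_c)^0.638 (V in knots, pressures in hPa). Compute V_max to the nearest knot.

ΔP = 1012 − 871 = 141 mb.
141^0.638 ≈ 23.507.
V ≈ 6 × 23.507 ≈ 141.0 kt.

141 kt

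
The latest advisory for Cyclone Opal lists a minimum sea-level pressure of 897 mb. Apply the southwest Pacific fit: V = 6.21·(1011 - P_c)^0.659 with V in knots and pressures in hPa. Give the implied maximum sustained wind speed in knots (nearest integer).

ΔP = 1011 − 897 = 114 mb.
114^0.659 ≈ 22.673.
V ≈ 6.21 × 22.673 ≈ 140.8 kt.

141 kt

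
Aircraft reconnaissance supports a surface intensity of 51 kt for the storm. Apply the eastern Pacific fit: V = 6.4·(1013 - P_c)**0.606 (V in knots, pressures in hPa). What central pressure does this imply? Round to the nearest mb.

982 mb

ΔP = (V / 6.4)^(1/0.606) = (51/6.4)^1.650.
51/6.4 = 7.969; 7.969^1.650 ≈ 30.72 mb.
P_c = 1013 − 30.72 = 982.28 ≈ 982 mb.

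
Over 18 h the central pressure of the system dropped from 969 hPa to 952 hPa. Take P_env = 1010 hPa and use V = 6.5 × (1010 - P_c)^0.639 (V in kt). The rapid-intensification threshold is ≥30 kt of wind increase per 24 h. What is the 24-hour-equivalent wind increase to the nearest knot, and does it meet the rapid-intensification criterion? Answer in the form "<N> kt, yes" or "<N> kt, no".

23 kt, no

V₁: ΔP = 41, V ≈ 6.5 × 41^0.639 ≈ 69.74 kt.
V₂: ΔP = 58, V ≈ 6.5 × 58^0.639 ≈ 87.05 kt.
ΔV over 18 h = 17.31 kt → 24 h equivalent = 17.31 × 24/18 ≈ 23.08 kt.
23 kt < 30 kt ⇒ not rapid intensification.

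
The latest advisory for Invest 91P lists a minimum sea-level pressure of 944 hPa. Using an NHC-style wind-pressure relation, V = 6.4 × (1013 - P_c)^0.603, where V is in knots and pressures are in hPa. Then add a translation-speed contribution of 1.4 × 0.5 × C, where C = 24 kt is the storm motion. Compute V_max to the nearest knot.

ΔP = 1013 − 944 = 69 hPa.
69^0.603 ≈ 12.848.
V ≈ 6.4 × 12.848 ≈ 82.2 kt.
Translation term: 1.4 × 0.5 × 24 = 16.8 kt.
Corrected V ≈ 99 kt → 99 kt.

99 kt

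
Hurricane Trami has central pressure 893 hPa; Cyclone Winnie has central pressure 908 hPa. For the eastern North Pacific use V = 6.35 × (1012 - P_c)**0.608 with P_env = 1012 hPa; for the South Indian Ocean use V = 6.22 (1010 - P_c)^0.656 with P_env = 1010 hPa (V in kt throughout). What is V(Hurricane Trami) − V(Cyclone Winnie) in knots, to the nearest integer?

-13 kt

Hurricane Trami: ΔP = 119; V ≈ 6.35 × 119^0.608 ≈ 116.07 kt.
Cyclone Winnie: ΔP = 102; V ≈ 6.22 × 102^0.656 ≈ 129.25 kt.
Difference ≈ 116.07 − 129.25 = -13.18 → -13 kt.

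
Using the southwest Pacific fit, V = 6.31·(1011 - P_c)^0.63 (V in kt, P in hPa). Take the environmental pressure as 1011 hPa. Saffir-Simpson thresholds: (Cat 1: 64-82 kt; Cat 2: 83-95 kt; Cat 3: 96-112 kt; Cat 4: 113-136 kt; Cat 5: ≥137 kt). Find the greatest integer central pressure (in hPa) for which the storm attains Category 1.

971 hPa

Category 1 begins at V = 64 kt.
Required ΔP = (64/6.31)^(1/0.63) = 10.143^1.587 ≈ 39.54 hPa.
P_c ≤ 1011 − 39.54 = 971.46, so the highest integer P_c is 971 hPa.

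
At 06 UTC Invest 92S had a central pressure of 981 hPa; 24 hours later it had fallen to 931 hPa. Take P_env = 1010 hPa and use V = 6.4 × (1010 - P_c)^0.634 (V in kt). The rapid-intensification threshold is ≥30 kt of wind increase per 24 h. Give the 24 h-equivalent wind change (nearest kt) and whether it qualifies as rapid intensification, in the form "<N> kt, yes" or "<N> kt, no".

48 kt, yes

V₁: ΔP = 29, V ≈ 6.4 × 29^0.634 ≈ 54.12 kt.
V₂: ΔP = 79, V ≈ 6.4 × 79^0.634 ≈ 102.16 kt.
ΔV over 24 h = 48.04 kt → 24 h equivalent = 48.04 × 24/24 ≈ 48.04 kt.
48 kt ≥ 30 kt ⇒ rapid intensification.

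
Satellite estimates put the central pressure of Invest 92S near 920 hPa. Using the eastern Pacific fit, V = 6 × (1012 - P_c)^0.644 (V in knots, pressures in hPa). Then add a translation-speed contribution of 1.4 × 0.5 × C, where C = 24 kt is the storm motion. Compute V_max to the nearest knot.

127 kt

ΔP = 1012 − 920 = 92 hPa.
92^0.644 ≈ 18.394.
V ≈ 6 × 18.394 ≈ 110.4 kt.
Translation term: 1.4 × 0.5 × 24 = 16.8 kt.
Corrected V ≈ 127.2 kt → 127 kt.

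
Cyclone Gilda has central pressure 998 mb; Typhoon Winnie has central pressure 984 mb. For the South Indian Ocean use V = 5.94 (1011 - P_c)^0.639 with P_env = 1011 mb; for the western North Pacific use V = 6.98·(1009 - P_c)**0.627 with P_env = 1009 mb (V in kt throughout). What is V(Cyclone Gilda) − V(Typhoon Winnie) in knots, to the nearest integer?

Cyclone Gilda: ΔP = 13; V ≈ 5.94 × 13^0.639 ≈ 30.59 kt.
Typhoon Winnie: ΔP = 25; V ≈ 6.98 × 25^0.627 ≈ 52.52 kt.
Difference ≈ 30.59 − 52.52 = -21.93 → -22 kt.

-22 kt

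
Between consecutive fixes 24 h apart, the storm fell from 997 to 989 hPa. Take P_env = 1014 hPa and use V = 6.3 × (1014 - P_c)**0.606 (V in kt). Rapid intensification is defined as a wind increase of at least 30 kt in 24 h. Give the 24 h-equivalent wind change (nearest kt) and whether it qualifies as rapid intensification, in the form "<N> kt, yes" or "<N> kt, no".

9 kt, no

V₁: ΔP = 17, V ≈ 6.3 × 17^0.606 ≈ 35.07 kt.
V₂: ΔP = 25, V ≈ 6.3 × 25^0.606 ≈ 44.31 kt.
ΔV over 24 h = 9.24 kt → 24 h equivalent = 9.24 × 24/24 ≈ 9.24 kt.
9 kt < 30 kt ⇒ not rapid intensification.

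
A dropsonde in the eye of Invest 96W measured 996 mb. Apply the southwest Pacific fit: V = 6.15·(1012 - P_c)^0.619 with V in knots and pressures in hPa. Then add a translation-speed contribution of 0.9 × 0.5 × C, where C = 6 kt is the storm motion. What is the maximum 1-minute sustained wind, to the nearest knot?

37 kt

ΔP = 1012 − 996 = 16 mb.
16^0.619 ≈ 5.564.
V ≈ 6.15 × 5.564 ≈ 34.2 kt.
Translation term: 0.9 × 0.5 × 6 = 2.7 kt.
Corrected V ≈ 36.9 kt → 37 kt.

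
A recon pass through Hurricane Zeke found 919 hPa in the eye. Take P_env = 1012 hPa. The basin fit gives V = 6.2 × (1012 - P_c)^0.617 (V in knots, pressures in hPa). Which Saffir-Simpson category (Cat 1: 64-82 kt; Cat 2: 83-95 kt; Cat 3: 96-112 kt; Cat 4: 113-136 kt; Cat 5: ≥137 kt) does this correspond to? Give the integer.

ΔP = 1012 − 919 = 93 hPa.
V ≈ 6.2 × 93^0.617 = 6.2 × 16.39 ≈ 102 kt.
102 kt falls in the Category 3 band.

3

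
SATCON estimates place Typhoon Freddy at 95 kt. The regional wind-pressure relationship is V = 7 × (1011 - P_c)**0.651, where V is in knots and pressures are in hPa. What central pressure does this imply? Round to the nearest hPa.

ΔP = (V / 7)^(1/0.651) = (95/7)^1.536.
95/7 = 13.571; 13.571^1.536 ≈ 54.93 hPa.
P_c = 1011 − 54.93 = 956.07 ≈ 956 hPa.

956 hPa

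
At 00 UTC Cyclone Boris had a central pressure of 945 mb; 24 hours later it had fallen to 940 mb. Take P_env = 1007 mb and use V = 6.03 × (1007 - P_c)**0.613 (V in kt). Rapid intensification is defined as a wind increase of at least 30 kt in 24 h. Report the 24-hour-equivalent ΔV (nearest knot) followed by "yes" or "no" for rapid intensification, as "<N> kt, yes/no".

4 kt, no

V₁: ΔP = 62, V ≈ 6.03 × 62^0.613 ≈ 75.69 kt.
V₂: ΔP = 67, V ≈ 6.03 × 67^0.613 ≈ 79.38 kt.
ΔV over 24 h = 3.69 kt → 24 h equivalent = 3.69 × 24/24 ≈ 3.69 kt.
4 kt < 30 kt ⇒ not rapid intensification.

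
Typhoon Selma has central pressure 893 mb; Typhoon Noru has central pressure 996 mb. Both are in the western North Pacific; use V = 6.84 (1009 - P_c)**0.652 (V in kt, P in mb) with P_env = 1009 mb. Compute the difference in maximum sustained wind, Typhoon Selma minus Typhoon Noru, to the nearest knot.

Typhoon Selma: ΔP = 116; V ≈ 6.84 × 116^0.652 ≈ 151.73 kt.
Typhoon Noru: ΔP = 13; V ≈ 6.84 × 13^0.652 ≈ 36.42 kt.
Difference ≈ 151.73 − 36.42 = 115.31 → 115 kt.

115 kt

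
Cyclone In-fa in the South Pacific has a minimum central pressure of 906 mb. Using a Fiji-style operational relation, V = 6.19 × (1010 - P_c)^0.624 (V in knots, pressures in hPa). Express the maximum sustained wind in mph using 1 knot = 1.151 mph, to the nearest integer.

129 mph

ΔP = 1010 − 906 = 104 mb.
V ≈ 6.19 × 104^0.624 = 6.19 × 18.140 ≈ 112.284 kt.
112.284 × 1.151 ≈ 129.24 mph → 129 mph.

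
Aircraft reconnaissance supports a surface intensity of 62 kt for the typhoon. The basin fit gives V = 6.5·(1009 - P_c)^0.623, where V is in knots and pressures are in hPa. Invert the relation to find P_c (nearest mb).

972 mb

ΔP = (V / 6.5)^(1/0.623) = (62/6.5)^1.605.
62/6.5 = 9.538; 9.538^1.605 ≈ 37.34 mb.
P_c = 1009 − 37.34 = 971.66 ≈ 972 mb.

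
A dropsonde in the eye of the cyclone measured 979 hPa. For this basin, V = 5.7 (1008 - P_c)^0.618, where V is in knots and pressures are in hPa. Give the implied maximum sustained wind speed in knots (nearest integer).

ΔP = 1008 − 979 = 29 hPa.
29^0.618 ≈ 8.012.
V ≈ 5.7 × 8.012 ≈ 45.7 kt.

46 kt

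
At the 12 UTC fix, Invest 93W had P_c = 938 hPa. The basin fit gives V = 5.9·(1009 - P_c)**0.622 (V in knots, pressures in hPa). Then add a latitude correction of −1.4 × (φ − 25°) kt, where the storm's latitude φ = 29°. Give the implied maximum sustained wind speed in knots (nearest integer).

78 kt

ΔP = 1009 − 938 = 71 hPa.
71^0.622 ≈ 14.174.
V ≈ 5.9 × 14.174 ≈ 83.6 kt.
Latitude correction: −1.4 × (29 − 25) = -5.6 kt.
Corrected V ≈ 78 kt → 78 kt.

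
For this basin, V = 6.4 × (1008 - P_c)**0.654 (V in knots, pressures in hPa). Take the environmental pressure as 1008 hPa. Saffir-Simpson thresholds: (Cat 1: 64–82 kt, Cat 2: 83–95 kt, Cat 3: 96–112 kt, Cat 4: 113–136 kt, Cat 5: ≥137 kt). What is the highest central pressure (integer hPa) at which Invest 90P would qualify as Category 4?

Category 4 begins at V = 113 kt.
Required ΔP = (113/6.4)^(1/0.654) = 17.656^1.529 ≈ 80.64 hPa.
P_c ≤ 1008 − 80.64 = 927.36, so the highest integer P_c is 927 hPa.

927 hPa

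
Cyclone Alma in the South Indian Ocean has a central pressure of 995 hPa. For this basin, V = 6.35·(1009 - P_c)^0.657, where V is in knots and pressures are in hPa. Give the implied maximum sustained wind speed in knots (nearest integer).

36 kt

ΔP = 1009 − 995 = 14 hPa.
14^0.657 ≈ 5.662.
V ≈ 6.35 × 5.662 ≈ 36.0 kt.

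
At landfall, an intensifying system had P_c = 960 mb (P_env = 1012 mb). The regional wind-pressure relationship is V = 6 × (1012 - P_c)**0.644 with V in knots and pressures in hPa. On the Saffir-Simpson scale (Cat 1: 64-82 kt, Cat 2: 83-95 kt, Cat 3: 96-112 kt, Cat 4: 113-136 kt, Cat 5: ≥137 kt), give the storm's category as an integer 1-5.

1

ΔP = 1012 − 960 = 52 mb.
V ≈ 6 × 52^0.644 = 6 × 12.74 ≈ 76 kt.
76 kt falls in the Category 1 band.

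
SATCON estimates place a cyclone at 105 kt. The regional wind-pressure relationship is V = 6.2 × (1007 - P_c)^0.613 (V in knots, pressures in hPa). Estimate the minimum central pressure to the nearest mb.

ΔP = (V / 6.2)^(1/0.613) = (105/6.2)^1.631.
105/6.2 = 16.935; 16.935^1.631 ≈ 101.06 mb.
P_c = 1007 − 101.06 = 905.94 ≈ 906 mb.

906 mb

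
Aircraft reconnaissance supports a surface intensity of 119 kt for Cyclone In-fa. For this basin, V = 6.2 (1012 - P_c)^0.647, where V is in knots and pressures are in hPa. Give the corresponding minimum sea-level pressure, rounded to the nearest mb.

ΔP = (V / 6.2)^(1/0.647) = (119/6.2)^1.546.
119/6.2 = 19.194; 19.194^1.546 ≈ 96.21 mb.
P_c = 1012 − 96.21 = 915.79 ≈ 916 mb.

916 mb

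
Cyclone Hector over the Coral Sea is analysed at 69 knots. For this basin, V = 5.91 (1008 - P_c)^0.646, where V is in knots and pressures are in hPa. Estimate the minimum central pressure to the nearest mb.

ΔP = (V / 5.91)^(1/0.646) = (69/5.91)^1.548.
69/5.91 = 11.675; 11.675^1.548 ≈ 44.89 mb.
P_c = 1008 − 44.89 = 963.11 ≈ 963 mb.

963 mb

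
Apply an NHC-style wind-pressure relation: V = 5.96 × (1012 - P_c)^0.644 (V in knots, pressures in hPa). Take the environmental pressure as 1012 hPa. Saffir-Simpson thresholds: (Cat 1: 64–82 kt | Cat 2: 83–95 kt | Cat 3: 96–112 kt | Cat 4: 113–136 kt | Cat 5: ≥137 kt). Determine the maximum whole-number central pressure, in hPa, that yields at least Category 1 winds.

Category 1 begins at V = 64 kt.
Required ΔP = (64/5.96)^(1/0.644) = 10.738^1.553 ≈ 39.89 hPa.
P_c ≤ 1012 − 39.89 = 972.11, so the highest integer P_c is 972 hPa.

972 hPa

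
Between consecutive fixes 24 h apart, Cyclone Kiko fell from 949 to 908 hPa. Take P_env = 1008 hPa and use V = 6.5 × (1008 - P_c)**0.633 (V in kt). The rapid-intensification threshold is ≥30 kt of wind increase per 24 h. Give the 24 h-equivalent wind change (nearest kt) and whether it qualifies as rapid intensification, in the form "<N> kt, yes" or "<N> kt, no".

34 kt, yes

V₁: ΔP = 59, V ≈ 6.5 × 59^0.633 ≈ 85.87 kt.
V₂: ΔP = 100, V ≈ 6.5 × 100^0.633 ≈ 119.93 kt.
ΔV over 24 h = 34.06 kt → 24 h equivalent = 34.06 × 24/24 ≈ 34.06 kt.
34 kt ≥ 30 kt ⇒ rapid intensification.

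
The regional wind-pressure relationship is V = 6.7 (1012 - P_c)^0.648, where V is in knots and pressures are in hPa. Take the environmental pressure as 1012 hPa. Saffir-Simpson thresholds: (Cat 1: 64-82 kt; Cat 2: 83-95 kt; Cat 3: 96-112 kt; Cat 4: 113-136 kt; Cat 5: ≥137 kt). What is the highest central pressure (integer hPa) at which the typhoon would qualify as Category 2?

963 hPa

Category 2 begins at V = 83 kt.
Required ΔP = (83/6.7)^(1/0.648) = 12.388^1.543 ≈ 48.61 hPa.
P_c ≤ 1012 − 48.61 = 963.39, so the highest integer P_c is 963 hPa.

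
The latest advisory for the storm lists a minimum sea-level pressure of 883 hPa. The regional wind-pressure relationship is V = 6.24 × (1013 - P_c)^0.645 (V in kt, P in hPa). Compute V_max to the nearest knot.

144 kt

ΔP = 1013 − 883 = 130 hPa.
130^0.645 ≈ 23.094.
V ≈ 6.24 × 23.094 ≈ 144.1 kt.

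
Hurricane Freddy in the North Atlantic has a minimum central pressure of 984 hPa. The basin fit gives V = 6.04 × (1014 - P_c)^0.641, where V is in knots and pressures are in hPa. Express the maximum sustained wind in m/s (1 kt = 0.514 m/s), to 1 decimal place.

27.5 m/s

ΔP = 1014 − 984 = 30 hPa.
V ≈ 6.04 × 30^0.641 = 6.04 × 8.848 ≈ 53.441 kt.
53.441 × 0.514 ≈ 27.47 m/s → 27.5 m/s.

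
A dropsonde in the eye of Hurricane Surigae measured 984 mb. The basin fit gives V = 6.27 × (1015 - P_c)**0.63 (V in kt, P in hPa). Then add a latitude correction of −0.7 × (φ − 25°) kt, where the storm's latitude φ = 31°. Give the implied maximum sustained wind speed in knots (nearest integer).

50 kt

ΔP = 1015 − 984 = 31 mb.
31^0.63 ≈ 8.701.
V ≈ 6.27 × 8.701 ≈ 54.6 kt.
Latitude correction: −0.7 × (31 − 25) = -4.2 kt.
Corrected V ≈ 50.4 kt → 50 kt.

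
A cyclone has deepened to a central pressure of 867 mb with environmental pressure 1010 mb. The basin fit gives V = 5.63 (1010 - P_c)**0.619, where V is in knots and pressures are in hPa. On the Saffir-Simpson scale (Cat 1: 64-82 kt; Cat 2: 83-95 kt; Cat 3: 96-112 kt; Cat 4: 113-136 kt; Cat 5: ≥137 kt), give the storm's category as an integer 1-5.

ΔP = 1010 − 867 = 143 mb.
V ≈ 5.63 × 143^0.619 = 5.63 × 21.59 ≈ 122 kt.
122 kt falls in the Category 4 band.

4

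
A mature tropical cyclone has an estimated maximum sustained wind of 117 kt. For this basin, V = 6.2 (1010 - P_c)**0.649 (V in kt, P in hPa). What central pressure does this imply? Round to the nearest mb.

ΔP = (V / 6.2)^(1/0.649) = (117/6.2)^1.541.
117/6.2 = 18.871; 18.871^1.541 ≈ 92.42 mb.
P_c = 1010 − 92.42 = 917.58 ≈ 918 mb.

918 mb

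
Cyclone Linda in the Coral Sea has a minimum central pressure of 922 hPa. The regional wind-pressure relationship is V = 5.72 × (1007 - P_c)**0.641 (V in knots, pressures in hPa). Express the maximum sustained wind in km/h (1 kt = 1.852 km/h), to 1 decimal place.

ΔP = 1007 − 922 = 85 hPa.
V ≈ 5.72 × 85^0.641 = 5.72 × 17.249 ≈ 98.663 kt.
98.663 × 1.852 ≈ 182.72 km/h → 182.7 km/h.

182.7 km/h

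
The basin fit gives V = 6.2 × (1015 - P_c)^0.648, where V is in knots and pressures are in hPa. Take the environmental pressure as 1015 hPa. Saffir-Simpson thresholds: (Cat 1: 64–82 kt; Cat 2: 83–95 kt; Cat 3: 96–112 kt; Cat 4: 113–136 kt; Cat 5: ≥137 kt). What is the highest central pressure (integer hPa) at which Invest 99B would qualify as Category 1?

978 hPa

Category 1 begins at V = 64 kt.
Required ΔP = (64/6.2)^(1/0.648) = 10.323^1.543 ≈ 36.68 hPa.
P_c ≤ 1015 − 36.68 = 978.32, so the highest integer P_c is 978 hPa.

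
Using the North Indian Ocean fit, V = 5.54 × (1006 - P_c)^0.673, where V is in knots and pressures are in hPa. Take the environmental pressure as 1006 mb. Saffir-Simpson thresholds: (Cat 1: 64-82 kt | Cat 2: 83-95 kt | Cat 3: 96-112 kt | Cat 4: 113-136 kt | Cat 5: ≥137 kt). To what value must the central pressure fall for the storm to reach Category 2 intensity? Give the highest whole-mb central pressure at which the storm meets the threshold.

Category 2 begins at V = 83 kt.
Required ΔP = (83/5.54)^(1/0.673) = 14.982^1.486 ≈ 55.82 mb.
P_c ≤ 1006 − 55.82 = 950.18, so the highest integer P_c is 950 mb.

950 mb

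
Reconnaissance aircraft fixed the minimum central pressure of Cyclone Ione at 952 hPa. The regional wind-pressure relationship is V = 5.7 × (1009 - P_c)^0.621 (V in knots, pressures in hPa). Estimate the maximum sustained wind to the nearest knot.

ΔP = 1009 − 952 = 57 hPa.
57^0.621 ≈ 12.314.
V ≈ 5.7 × 12.314 ≈ 70.2 kt.

70 kt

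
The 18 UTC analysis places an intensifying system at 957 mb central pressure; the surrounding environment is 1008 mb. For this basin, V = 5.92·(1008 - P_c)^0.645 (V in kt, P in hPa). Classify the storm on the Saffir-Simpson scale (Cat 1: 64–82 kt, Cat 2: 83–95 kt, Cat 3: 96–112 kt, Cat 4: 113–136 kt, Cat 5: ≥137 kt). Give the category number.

ΔP = 1008 − 957 = 51 mb.
V ≈ 5.92 × 51^0.645 = 5.92 × 12.63 ≈ 75 kt.
75 kt falls in the Category 1 band.

1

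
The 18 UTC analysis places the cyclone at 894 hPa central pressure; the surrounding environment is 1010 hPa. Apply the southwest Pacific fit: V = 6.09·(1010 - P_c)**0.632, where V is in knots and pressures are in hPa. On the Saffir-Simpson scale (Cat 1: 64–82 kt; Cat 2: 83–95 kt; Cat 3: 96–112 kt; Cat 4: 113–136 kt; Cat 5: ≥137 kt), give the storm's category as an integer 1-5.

4

ΔP = 1010 − 894 = 116 hPa.
V ≈ 6.09 × 116^0.632 = 6.09 × 20.17 ≈ 123 kt.
123 kt falls in the Category 4 band.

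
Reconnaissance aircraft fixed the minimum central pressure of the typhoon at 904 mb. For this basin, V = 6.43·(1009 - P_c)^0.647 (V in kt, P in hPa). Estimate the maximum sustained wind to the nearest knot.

131 kt

ΔP = 1009 − 904 = 105 mb.
105^0.647 ≈ 20.310.
V ≈ 6.43 × 20.310 ≈ 130.6 kt.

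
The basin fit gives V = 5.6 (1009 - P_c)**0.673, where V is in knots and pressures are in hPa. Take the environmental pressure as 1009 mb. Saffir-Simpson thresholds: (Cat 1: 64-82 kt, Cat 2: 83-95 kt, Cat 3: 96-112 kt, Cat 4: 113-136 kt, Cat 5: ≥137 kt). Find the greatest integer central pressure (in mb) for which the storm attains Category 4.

Category 4 begins at V = 113 kt.
Required ΔP = (113/5.6)^(1/0.673) = 20.179^1.486 ≈ 86.88 mb.
P_c ≤ 1009 − 86.88 = 922.12, so the highest integer P_c is 922 mb.

922 mb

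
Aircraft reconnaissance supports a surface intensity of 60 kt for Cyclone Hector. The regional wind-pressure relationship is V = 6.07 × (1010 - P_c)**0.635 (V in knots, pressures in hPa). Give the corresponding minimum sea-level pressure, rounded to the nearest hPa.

973 hPa

ΔP = (V / 6.07)^(1/0.635) = (60/6.07)^1.575.
60/6.07 = 9.885; 9.885^1.575 ≈ 36.89 hPa.
P_c = 1010 − 36.89 = 973.11 ≈ 973 hPa.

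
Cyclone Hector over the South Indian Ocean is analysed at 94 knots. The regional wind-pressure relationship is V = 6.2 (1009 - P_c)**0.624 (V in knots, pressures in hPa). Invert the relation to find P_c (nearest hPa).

ΔP = (V / 6.2)^(1/0.624) = (94/6.2)^1.603.
94/6.2 = 15.161; 15.161^1.603 ≈ 78.02 hPa.
P_c = 1009 − 78.02 = 930.98 ≈ 931 hPa.

931 hPa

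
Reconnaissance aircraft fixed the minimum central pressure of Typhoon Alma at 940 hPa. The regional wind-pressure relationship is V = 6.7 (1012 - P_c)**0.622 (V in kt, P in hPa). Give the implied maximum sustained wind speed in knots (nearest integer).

96 kt

ΔP = 1012 − 940 = 72 hPa.
72^0.622 ≈ 14.298.
V ≈ 6.7 × 14.298 ≈ 95.8 kt.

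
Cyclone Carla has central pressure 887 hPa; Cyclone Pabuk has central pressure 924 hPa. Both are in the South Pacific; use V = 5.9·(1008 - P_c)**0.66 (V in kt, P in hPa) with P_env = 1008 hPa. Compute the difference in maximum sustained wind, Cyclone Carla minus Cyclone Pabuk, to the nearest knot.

30 kt

Cyclone Carla: ΔP = 121; V ≈ 5.9 × 121^0.66 ≈ 139.79 kt.
Cyclone Pabuk: ΔP = 84; V ≈ 5.9 × 84^0.66 ≈ 109.87 kt.
Difference ≈ 139.79 − 109.87 = 29.92 → 30 kt.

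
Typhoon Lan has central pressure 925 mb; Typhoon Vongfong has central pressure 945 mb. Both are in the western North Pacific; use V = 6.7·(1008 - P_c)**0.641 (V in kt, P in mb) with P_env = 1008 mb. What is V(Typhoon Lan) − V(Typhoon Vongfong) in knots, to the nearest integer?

Typhoon Lan: ΔP = 83; V ≈ 6.7 × 83^0.641 ≈ 113.82 kt.
Typhoon Vongfong: ΔP = 63; V ≈ 6.7 × 63^0.641 ≈ 95.38 kt.
Difference ≈ 113.82 − 95.38 = 18.44 → 18 kt.

18 kt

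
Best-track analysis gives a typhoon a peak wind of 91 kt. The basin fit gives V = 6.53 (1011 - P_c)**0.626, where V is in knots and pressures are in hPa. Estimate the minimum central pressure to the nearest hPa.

ΔP = (V / 6.53)^(1/0.626) = (91/6.53)^1.597.
91/6.53 = 13.936; 13.936^1.597 ≈ 67.25 hPa.
P_c = 1011 − 67.25 = 943.75 ≈ 944 hPa.

944 hPa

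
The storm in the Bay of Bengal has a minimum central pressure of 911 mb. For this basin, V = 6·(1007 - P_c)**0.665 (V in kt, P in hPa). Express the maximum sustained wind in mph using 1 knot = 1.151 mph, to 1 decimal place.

143.7 mph

ΔP = 1007 − 911 = 96 mb.
V ≈ 6 × 96^0.665 = 6 × 20.807 ≈ 124.842 kt.
124.842 × 1.151 ≈ 143.69 mph → 143.7 mph.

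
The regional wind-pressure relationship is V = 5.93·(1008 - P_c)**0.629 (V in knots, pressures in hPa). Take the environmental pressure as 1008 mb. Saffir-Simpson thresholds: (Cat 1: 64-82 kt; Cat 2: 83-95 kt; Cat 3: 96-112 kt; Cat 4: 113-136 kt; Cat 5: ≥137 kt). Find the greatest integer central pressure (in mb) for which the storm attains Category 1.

Category 1 begins at V = 64 kt.
Required ΔP = (64/5.93)^(1/0.629) = 10.793^1.590 ≈ 43.90 mb.
P_c ≤ 1008 − 43.90 = 964.10, so the highest integer P_c is 964 mb.

964 mb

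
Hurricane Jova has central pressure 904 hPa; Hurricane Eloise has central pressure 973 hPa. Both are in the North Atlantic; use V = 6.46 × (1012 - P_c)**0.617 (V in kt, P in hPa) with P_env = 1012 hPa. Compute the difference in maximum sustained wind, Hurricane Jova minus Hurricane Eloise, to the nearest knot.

54 kt

Hurricane Jova: ΔP = 108; V ≈ 6.46 × 108^0.617 ≈ 116.11 kt.
Hurricane Eloise: ΔP = 39; V ≈ 6.46 × 39^0.617 ≈ 61.93 kt.
Difference ≈ 116.11 − 61.93 = 54.18 → 54 kt.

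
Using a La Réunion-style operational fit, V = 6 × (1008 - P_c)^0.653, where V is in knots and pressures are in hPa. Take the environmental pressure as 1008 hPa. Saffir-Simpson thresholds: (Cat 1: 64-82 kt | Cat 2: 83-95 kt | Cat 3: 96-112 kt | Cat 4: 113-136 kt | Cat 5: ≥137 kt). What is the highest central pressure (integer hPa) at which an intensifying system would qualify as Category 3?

938 hPa

Category 3 begins at V = 96 kt.
Required ΔP = (96/6)^(1/0.653) = 16.000^1.531 ≈ 69.82 hPa.
P_c ≤ 1008 − 69.82 = 938.18, so the highest integer P_c is 938 hPa.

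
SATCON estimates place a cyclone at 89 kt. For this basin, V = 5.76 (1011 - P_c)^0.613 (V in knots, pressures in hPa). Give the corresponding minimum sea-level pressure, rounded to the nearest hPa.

ΔP = (V / 5.76)^(1/0.613) = (89/5.76)^1.631.
89/5.76 = 15.451; 15.451^1.631 ≈ 87.01 hPa.
P_c = 1011 − 87.01 = 923.99 ≈ 924 hPa.

924 hPa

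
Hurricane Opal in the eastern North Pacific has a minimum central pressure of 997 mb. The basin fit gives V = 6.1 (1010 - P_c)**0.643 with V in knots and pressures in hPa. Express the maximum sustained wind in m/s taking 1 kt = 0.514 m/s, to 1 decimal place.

16.3 m/s

ΔP = 1010 − 997 = 13 mb.
V ≈ 6.1 × 13^0.643 = 6.1 × 5.203 ≈ 31.739 kt.
31.739 × 0.514 ≈ 16.31 m/s → 16.3 m/s.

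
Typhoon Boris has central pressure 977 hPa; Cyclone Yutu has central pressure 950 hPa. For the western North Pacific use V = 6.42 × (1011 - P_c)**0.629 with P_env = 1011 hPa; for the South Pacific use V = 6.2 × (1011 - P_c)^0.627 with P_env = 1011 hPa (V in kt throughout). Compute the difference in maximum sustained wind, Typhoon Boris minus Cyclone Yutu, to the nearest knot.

Typhoon Boris: ΔP = 34; V ≈ 6.42 × 34^0.629 ≈ 59.00 kt.
Cyclone Yutu: ΔP = 61; V ≈ 6.2 × 61^0.627 ≈ 81.62 kt.
Difference ≈ 59.00 − 81.62 = -22.62 → -23 kt.

-23 kt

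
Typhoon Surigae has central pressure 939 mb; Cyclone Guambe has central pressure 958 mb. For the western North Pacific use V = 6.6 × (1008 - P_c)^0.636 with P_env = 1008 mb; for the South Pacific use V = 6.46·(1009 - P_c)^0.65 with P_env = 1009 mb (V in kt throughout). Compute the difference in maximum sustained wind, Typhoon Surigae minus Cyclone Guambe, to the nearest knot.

14 kt

Typhoon Surigae: ΔP = 69; V ≈ 6.6 × 69^0.636 ≈ 97.51 kt.
Cyclone Guambe: ΔP = 51; V ≈ 6.46 × 51^0.65 ≈ 83.21 kt.
Difference ≈ 97.51 − 83.21 = 14.30 → 14 kt.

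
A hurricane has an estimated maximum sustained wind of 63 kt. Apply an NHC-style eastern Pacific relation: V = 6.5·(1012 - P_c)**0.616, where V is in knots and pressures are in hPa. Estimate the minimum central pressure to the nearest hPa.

ΔP = (V / 6.5)^(1/0.616) = (63/6.5)^1.623.
63/6.5 = 9.692; 9.692^1.623 ≈ 39.93 hPa.
P_c = 1012 − 39.93 = 972.07 ≈ 972 hPa.

972 hPa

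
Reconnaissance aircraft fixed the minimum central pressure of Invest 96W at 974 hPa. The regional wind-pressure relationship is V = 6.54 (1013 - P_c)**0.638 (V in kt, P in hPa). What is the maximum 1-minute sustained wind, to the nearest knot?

ΔP = 1013 − 974 = 39 hPa.
39^0.638 ≈ 10.354.
V ≈ 6.54 × 10.354 ≈ 67.7 kt.

68 kt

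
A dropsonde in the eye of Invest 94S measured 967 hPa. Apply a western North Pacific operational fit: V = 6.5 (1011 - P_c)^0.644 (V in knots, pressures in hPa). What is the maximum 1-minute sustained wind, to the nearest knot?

ΔP = 1011 − 967 = 44 hPa.
44^0.644 ≈ 11.439.
V ≈ 6.5 × 11.439 ≈ 74.4 kt.

74 kt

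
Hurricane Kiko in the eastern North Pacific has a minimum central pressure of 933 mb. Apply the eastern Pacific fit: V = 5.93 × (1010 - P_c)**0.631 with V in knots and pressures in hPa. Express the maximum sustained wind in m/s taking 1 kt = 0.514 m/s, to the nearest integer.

47 m/s

ΔP = 1010 − 933 = 77 mb.
V ≈ 5.93 × 77^0.631 = 5.93 × 15.502 ≈ 91.924 kt.
91.924 × 0.514 ≈ 47.25 m/s → 47 m/s.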